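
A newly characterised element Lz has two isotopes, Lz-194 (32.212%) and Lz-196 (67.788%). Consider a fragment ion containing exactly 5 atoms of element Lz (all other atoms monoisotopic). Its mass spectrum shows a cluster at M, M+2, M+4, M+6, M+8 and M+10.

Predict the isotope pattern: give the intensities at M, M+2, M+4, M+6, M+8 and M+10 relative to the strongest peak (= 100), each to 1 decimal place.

The 5 Lz atoms are independent, so intensities follow the terms of (0.32212 + 0.67788)^5.
P(M) = 0.32212^5 = 0.003468
P(M+2) = 5 × 0.32212^4 × 0.67788^1 = 0.036492
P(M+4) = 10 × 0.32212^3 × 0.67788^2 = 0.153589
P(M+6) = 10 × 0.32212^2 × 0.67788^3 = 0.323217
P(M+8) = 5 × 0.32212^1 × 0.67788^4 = 0.340094
P(M+10) = 0.67788^5 = 0.143141
The M+8 peak is largest (0.340094); scaling to 100 gives 1.0 : 10.7 : 45.2 : 95.0 : 100.0 : 42.1.

1.0 : 10.7 : 45.2 : 95.0 : 100.0 : 42.1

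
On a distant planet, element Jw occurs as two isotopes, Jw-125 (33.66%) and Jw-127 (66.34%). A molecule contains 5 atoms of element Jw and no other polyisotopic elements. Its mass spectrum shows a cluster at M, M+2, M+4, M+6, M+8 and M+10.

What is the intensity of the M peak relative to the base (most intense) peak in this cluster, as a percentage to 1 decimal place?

(0.3366 + 0.6634)^5 gives M 0.0043, M+2 0.0426, M+4 0.1678, M+6 0.3308, M+8 0.3260, M+10 0.1285; the largest is M+6.
P(M+6) = C(5,3) × 0.3366^2 × 0.6634^3 = 10 × 0.11329956 × 0.29196205 = 0.330792 (base)
P(M) = C(5,0) × 0.3366^5 × 0.6634^0 = 1 × 0.00432086 × 1.0000 = 0.004321
Relative intensity = 0.004321 / 0.330792 × 100 = 1.3

1.3%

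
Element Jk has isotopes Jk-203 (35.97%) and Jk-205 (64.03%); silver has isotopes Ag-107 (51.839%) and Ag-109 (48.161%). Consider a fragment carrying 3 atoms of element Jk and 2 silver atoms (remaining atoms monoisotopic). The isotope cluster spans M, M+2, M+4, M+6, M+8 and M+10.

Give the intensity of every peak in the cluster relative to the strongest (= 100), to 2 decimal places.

Element Jk pattern (n=3): 0.04653946 : 0.2485339 : 0.44241383 : 0.26251281
Silver pattern (n=2): 0.26872819 : 0.49932362 : 0.23194819
Convolve the two distributions (both contribute in 2-u steps):
  M: 0.04653946×0.26872819 = 0.012506
  M+2: 0.04653946×0.49932362 + 0.2485339×0.26872819 = 0.090026
  M+4: 0.04653946×0.23194819 + 0.2485339×0.49932362 + 0.44241383×0.26872819 = 0.253783
  M+6: 0.2485339×0.23194819 + 0.44241383×0.49932362 + 0.26251281×0.26872819 = 0.349099
  M+8: 0.44241383×0.23194819 + 0.26251281×0.49932362 = 0.233696
  M+10: 0.26251281×0.23194819 = 0.060889
Scale to base peak (0.349099) = 100: 3.58 : 25.79 : 72.70 : 100.00 : 66.94 : 17.44

3.58 : 25.79 : 72.70 : 100.00 : 66.94 : 17.44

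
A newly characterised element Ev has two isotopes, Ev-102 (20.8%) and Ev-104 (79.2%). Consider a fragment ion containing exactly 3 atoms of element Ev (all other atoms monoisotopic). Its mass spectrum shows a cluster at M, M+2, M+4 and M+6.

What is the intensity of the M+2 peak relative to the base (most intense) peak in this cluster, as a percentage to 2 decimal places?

20.69%

Binomial terms of (0.208 + 0.792)^3: M 0.0090, M+2 0.1028, M+4 0.3914, M+6 0.4968 → M+6 is the base peak.
P(M+6) = C(3,3) × 0.208^0 × 0.792^3 = 1 × 1.0000 × 0.49679309 = 0.496793 (base)
P(M+2) = C(3,1) × 0.208^2 × 0.792^1 = 3 × 0.043264 × 0.7920 = 0.102795
Relative intensity = 0.102795 / 0.496793 × 100 = 20.69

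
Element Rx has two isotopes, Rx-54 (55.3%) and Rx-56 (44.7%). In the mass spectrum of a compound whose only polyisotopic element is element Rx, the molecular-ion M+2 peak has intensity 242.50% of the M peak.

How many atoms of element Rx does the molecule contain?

3

With n Rx atoms, P(M+2)/P(M) = C(n,1)·p^(n−1)q / p^n = n·q/p = n · 0.447/0.553.
n = 2.4250 × 0.553/0.447 = 3.00 ≈ 3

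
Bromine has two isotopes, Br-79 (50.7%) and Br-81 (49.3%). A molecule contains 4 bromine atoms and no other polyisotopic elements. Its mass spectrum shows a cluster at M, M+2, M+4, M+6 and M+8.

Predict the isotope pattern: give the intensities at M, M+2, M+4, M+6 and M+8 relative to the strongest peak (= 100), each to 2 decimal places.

17.63 : 68.56 : 100.00 : 64.83 : 15.76

Expanding (0.507 + 0.493)^4:
P(M) = 0.507^4 = 0.066074
P(M+2) = 4 × 0.507^3 × 0.493^1 = 0.256999
P(M+4) = 6 × 0.507^2 × 0.493^2 = 0.374853
P(M+6) = 4 × 0.507^1 × 0.493^3 = 0.243001
P(M+8) = 0.493^4 = 0.059073
The M+4 peak is largest (0.374853); scaling to 100 gives 17.63 : 68.56 : 100.00 : 64.83 : 15.76.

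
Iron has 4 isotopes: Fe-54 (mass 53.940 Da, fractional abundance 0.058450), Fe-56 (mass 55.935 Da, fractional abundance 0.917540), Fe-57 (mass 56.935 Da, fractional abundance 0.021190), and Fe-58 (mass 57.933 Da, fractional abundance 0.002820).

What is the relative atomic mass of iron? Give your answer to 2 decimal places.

Ar = Σ fᵢ·mᵢ = 0.058450 × 53.940 + 0.917540 × 55.935 + 0.021190 × 56.935 + 0.002820 × 57.933
= 3.1528 + 51.3226 + 1.2065 + 0.1634 = 55.8453 Da

55.85 Da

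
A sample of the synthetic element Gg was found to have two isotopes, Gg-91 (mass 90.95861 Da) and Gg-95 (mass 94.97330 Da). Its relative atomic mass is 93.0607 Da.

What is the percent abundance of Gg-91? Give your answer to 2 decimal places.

47.64%

With x = fraction of Gg-91 (so Gg-95 is 1 − x):
90.95861·x + 94.97330·(1 − x) = 93.0607
(90.95861 − 94.97330)·x = 93.0607 − 94.97330
x = -1.91260 / -4.01469 = 0.47640 → 47.64% Gg-91, 52.36% Gg-95.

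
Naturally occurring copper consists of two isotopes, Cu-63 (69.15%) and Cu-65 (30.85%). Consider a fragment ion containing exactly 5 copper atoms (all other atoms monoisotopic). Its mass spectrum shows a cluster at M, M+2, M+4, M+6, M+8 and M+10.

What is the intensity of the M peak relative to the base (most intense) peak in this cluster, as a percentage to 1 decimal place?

44.8%

(0.6915 + 0.3085)^5 gives M 0.1581, M+2 0.3527, M+4 0.3147, M+6 0.1404, M+8 0.0313, M+10 0.0028; the largest is M+2.
P(M+2) = C(5,1) × 0.6915^4 × 0.3085^1 = 5 × 0.2286487 × 0.3085 = 0.352691 (base)
P(M) = C(5,0) × 0.6915^5 × 0.3085^0 = 1 × 0.15811058 × 1.0000 = 0.158111
Relative intensity = 0.158111 / 0.352691 × 100 = 44.8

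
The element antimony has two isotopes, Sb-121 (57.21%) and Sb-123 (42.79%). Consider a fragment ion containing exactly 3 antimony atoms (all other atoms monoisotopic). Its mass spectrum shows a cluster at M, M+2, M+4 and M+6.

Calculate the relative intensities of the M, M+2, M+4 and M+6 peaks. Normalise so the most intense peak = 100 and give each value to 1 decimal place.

44.6 : 100.0 : 74.8 : 18.6

Expanding (0.5721 + 0.4279)^3:
P(M) = 0.5721^3 = 0.187247
P(M+2) = 3 × 0.5721^2 × 0.4279^1 = 0.420153
P(M+4) = 3 × 0.5721^1 × 0.4279^2 = 0.314252
P(M+6) = 0.4279^3 = 0.078348
The M+2 peak is largest (0.420153); scaling to 100 gives 44.6 : 100.0 : 74.8 : 18.6.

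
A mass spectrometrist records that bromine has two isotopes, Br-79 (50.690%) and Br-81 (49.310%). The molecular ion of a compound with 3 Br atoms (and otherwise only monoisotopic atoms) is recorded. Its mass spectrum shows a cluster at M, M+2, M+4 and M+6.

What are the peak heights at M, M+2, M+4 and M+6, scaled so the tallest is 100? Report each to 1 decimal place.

Expanding (0.50690 + 0.49310)^3:
P(M) = 0.50690^3 = 0.130247
P(M+2) = 3 × 0.50690^2 × 0.49310^1 = 0.380103
P(M+4) = 3 × 0.50690^1 × 0.49310^2 = 0.369755
P(M+6) = 0.49310^3 = 0.119896
The M+2 peak is largest (0.380103); scaling to 100 gives 34.3 : 100.0 : 97.3 : 31.5.

34.3 : 100.0 : 97.3 : 31.5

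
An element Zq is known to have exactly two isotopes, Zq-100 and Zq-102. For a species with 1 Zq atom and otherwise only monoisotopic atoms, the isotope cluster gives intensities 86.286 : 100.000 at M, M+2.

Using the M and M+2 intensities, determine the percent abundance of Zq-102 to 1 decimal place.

53.7%

Let p = fractional abundance of Zq-100. I(M+2)/I(M) = [C(1,1)·p^0·(1−p)] / p^1 = 1·(1−p)/p = 100.000/86.286 = 1.1589
(1−p)/p = 1.1589/1 = 1.1589  ⇒  p = 1/(1 + 1.1589) = 0.4632
Zq-100: 46.3%, Zq-102: 53.7%.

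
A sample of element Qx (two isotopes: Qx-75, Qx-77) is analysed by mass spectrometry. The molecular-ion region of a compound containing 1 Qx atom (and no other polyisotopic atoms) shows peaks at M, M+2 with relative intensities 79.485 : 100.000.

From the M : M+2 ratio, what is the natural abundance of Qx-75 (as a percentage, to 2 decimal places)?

Write p for the Qx-75 fraction. I(M+2)/I(M) = [C(1,1)·p^0·(1−p)] / p^1 = 1·(1−p)/p = 100.000/79.485 = 1.2581
(1−p)/p = 1.2581/1 = 1.2581  ⇒  p = 1/(1 + 1.2581) = 0.4429
Qx-75: 44.29%, Qx-77: 55.71%.

44.29%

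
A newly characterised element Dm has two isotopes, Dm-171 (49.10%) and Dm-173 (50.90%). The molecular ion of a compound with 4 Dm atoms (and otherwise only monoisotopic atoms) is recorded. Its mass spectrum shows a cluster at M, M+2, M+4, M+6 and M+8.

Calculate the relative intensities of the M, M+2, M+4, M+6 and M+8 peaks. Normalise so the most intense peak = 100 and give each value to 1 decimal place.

The 4 Dm atoms are independent, so intensities follow the terms of (0.4910 + 0.5090)^4.
P(M) = 0.4910^4 = 0.058120
P(M+2) = 4 × 0.4910^3 × 0.5090^1 = 0.241003
P(M+4) = 6 × 0.4910^2 × 0.5090^2 = 0.374757
P(M+6) = 4 × 0.4910^1 × 0.5090^3 = 0.258997
P(M+8) = 0.5090^4 = 0.067123
The M+4 peak is largest (0.374757); scaling to 100 gives 15.5 : 64.3 : 100.0 : 69.1 : 17.9.

15.5 : 64.3 : 100.0 : 69.1 : 17.9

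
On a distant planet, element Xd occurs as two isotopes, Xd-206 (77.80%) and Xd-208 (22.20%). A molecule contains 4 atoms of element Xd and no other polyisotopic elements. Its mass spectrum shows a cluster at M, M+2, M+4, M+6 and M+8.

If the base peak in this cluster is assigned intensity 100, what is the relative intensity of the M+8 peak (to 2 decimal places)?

(0.7780 + 0.2220)^4 gives M 0.3664, M+2 0.4182, M+4 0.1790, M+6 0.0340, M+8 0.0024; the largest is M+2.
P(M+2) = C(4,1) × 0.7780^3 × 0.2220^1 = 4 × 0.47091095 × 0.2220 = 0.418169 (base)
P(M+8) = C(4,4) × 0.7780^0 × 0.2220^4 = 1 × 1.0000 × 0.00242891 = 0.002429
Relative intensity = 0.002429 / 0.418169 × 100 = 0.58

0.58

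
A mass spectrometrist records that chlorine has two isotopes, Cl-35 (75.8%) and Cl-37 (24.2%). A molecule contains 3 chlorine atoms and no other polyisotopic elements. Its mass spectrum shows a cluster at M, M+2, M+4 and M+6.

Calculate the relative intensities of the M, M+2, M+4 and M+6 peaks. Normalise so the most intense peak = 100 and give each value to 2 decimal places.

The 3 Cl atoms are independent, so intensities follow the terms of (0.758 + 0.242)^3.
P(M) = 0.758^3 = 0.435520
P(M+2) = 3 × 0.758^2 × 0.242^1 = 0.417133
P(M+4) = 3 × 0.758^1 × 0.242^2 = 0.133175
P(M+6) = 0.242^3 = 0.014172
The M peak is largest (0.435520); scaling to 100 gives 100.00 : 95.78 : 30.58 : 3.25.

100.00 : 95.78 : 30.58 : 3.25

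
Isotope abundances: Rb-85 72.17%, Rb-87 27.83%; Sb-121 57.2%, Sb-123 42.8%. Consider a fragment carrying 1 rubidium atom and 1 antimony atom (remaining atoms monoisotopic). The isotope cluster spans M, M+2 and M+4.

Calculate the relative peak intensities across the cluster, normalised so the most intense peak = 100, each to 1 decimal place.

88.2 : 100.0 : 25.4

Rubidium pattern (n=1): 0.7217 : 0.2783
Antimony pattern (n=1): 0.5720 : 0.4280
Convolve the two distributions (both contribute in 2-u steps):
  M: 0.7217×0.5720 = 0.412812
  M+2: 0.7217×0.4280 + 0.2783×0.5720 = 0.468075
  M+4: 0.2783×0.4280 = 0.119112
Scale to base peak (0.468075) = 100: 88.2 : 100.0 : 25.4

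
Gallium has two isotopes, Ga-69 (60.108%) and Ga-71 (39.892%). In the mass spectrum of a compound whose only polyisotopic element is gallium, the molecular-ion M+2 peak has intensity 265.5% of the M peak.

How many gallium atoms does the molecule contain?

With n Ga atoms, P(M+2)/P(M) = C(n,1)·p^(n−1)q / p^n = n·q/p = n · 0.39892/0.60108.
n = 2.655 × 0.60108/0.39892 = 4.00 ≈ 4

4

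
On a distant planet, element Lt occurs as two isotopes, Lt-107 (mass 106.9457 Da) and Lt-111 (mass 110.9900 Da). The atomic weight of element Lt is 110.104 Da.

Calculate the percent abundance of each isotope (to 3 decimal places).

Lt-107: 21.907%, Lt-111: 78.093%

With x = fraction of Lt-107 (so Lt-111 is 1 − x):
106.9457·x + 110.9900·(1 − x) = 110.104
(106.9457 − 110.9900)·x = 110.104 − 110.9900
x = -0.8860 / -4.0443 = 0.21907 → 21.907% Lt-107, 78.093% Lt-111.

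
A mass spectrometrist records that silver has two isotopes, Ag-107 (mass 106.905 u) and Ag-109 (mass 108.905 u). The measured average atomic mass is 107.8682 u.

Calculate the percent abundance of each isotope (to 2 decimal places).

Ag-107: 51.84%, Ag-109: 48.16%

Let x be the fractional abundance of Ag-107; then Ag-109 has abundance 1 − x.
106.905·x + 108.905·(1 − x) = 107.8682
(106.905 − 108.905)·x = 107.8682 − 108.905
x = -1.0368 / -2.000 = 0.51840 → 51.84% Ag-107, 48.16% Ag-109.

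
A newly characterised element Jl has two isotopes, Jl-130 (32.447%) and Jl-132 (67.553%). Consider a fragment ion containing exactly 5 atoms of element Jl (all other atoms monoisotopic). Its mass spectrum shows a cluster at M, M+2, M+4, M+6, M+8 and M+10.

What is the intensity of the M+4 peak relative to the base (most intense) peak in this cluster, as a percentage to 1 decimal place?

(0.32447 + 0.67553)^5 gives M 0.0036, M+2 0.0374, M+4 0.1559, M+6 0.3246, M+8 0.3378, M+10 0.1407; the largest is M+8.
P(M+8) = C(5,4) × 0.32447^1 × 0.67553^4 = 5 × 0.32447 × 0.20824691 = 0.337849 (base)
P(M+4) = C(5,2) × 0.32447^3 × 0.67553^2 = 10 × 0.03416045 × 0.45634078 = 0.155888
Relative intensity = 0.155888 / 0.337849 × 100 = 46.1

46.1%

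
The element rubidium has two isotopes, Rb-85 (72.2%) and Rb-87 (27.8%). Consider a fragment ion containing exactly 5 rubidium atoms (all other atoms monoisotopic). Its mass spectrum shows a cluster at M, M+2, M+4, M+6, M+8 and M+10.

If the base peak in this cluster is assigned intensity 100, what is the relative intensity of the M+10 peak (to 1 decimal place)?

Binomial terms of (0.722 + 0.278)^5: M 0.1962, M+2 0.3777, M+4 0.2909, M+6 0.1120, M+8 0.0216, M+10 0.0017 → M+2 is the base peak.
P(M+2) = C(5,1) × 0.722^4 × 0.278^1 = 5 × 0.27173701 × 0.2780 = 0.377714 (base)
P(M+10) = C(5,5) × 0.722^0 × 0.278^5 = 1 × 1.0000 × 0.00166044 = 0.001660
Relative intensity = 0.001660 / 0.377714 × 100 = 0.4

0.4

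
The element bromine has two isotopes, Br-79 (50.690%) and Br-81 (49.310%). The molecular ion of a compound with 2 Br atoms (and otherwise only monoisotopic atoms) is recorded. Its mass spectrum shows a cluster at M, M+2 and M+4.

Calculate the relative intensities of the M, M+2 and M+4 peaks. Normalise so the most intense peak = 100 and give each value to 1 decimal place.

The 2 Br atoms are independent, so intensities follow the terms of (0.50690 + 0.49310)^2.
P(M) = 0.50690^2 = 0.256948
P(M+2) = 2 × 0.50690^1 × 0.49310^1 = 0.499905
P(M+4) = 0.49310^2 = 0.243148
The M+2 peak is largest (0.499905); scaling to 100 gives 51.4 : 100.0 : 48.6.

51.4 : 100.0 : 48.6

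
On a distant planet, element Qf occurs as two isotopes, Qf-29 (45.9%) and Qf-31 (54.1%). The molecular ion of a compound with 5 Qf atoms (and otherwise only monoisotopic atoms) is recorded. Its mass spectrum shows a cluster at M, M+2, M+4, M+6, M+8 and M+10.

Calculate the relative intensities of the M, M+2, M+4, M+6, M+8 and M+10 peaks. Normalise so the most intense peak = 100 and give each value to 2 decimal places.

The 5 Qf atoms are independent, so intensities follow the terms of (0.459 + 0.541)^5.
P(M) = 0.459^5 = 0.020373
P(M+2) = 5 × 0.459^4 × 0.541^1 = 0.120065
P(M+4) = 10 × 0.459^3 × 0.541^2 = 0.283030
P(M+6) = 10 × 0.459^2 × 0.541^3 = 0.333593
P(M+8) = 5 × 0.459^1 × 0.541^4 = 0.196595
P(M+10) = 0.541^5 = 0.046343
The M+6 peak is largest (0.333593); scaling to 100 gives 6.11 : 35.99 : 84.84 : 100.00 : 58.93 : 13.89.

6.11 : 35.99 : 84.84 : 100.00 : 58.93 : 13.89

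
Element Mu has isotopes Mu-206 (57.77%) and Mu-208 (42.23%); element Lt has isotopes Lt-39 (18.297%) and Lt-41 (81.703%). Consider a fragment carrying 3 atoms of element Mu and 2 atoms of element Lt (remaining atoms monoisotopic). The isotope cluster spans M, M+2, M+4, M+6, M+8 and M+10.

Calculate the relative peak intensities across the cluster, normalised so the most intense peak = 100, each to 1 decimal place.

Element Mu pattern (n=3): 0.19280003 : 0.42281177 : 0.30907636 : 0.07531184
Element Lt pattern (n=2): 0.03347802 : 0.29898396 : 0.66753802
Convolve the two distributions (both contribute in 2-u steps):
  M: 0.19280003×0.03347802 = 0.006455
  M+2: 0.19280003×0.29898396 + 0.42281177×0.03347802 = 0.071799
  M+4: 0.19280003×0.66753802 + 0.42281177×0.29898396 + 0.30907636×0.03347802 = 0.265463
  M+6: 0.42281177×0.66753802 + 0.30907636×0.29898396 + 0.07531184×0.03347802 = 0.377173
  M+8: 0.30907636×0.66753802 + 0.07531184×0.29898396 = 0.228837
  M+10: 0.07531184×0.66753802 = 0.050274
Scale to base peak (0.377173) = 100: 1.7 : 19.0 : 70.4 : 100.0 : 60.7 : 13.3

1.7 : 19.0 : 70.4 : 100.0 : 60.7 : 13.3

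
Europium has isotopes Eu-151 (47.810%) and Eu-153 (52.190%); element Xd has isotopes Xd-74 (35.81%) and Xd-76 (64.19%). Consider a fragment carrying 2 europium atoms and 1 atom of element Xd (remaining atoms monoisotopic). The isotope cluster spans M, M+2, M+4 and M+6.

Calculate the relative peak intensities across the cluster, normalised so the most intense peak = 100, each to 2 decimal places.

Europium pattern (n=2): 0.22857961 : 0.49904078 : 0.27237961
Element Xd pattern (n=1): 0.3581 : 0.6419
Convolve the two distributions (both contribute in 2-u steps):
  M: 0.22857961×0.3581 = 0.081854
  M+2: 0.22857961×0.6419 + 0.49904078×0.3581 = 0.325432
  M+4: 0.49904078×0.6419 + 0.27237961×0.3581 = 0.417873
  M+6: 0.27237961×0.6419 = 0.174840
Scale to base peak (0.417873) = 100: 19.59 : 77.88 : 100.00 : 41.84

19.59 : 77.88 : 100.00 : 41.84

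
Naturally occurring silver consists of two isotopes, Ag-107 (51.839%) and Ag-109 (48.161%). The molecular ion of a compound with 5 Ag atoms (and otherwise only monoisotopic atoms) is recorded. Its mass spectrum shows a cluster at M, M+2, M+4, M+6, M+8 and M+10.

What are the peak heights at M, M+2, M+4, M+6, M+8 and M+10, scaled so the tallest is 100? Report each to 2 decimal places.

11.59 : 53.82 : 100.00 : 92.90 : 43.16 : 8.02

Each Ag atom is independently Ag-107 (p = 0.51839) or Ag-109 (q = 0.48161); the cluster is the binomial expansion (p + q)^5.
P(M) = 0.51839^5 = 0.037435
P(M+2) = 5 × 0.51839^4 × 0.48161^1 = 0.173897
P(M+4) = 10 × 0.51839^3 × 0.48161^2 = 0.323118
P(M+6) = 10 × 0.51839^2 × 0.48161^3 = 0.300192
P(M+8) = 5 × 0.51839^1 × 0.48161^4 = 0.139447
P(M+10) = 0.48161^5 = 0.025911
The M+4 peak is largest (0.323118); scaling to 100 gives 11.59 : 53.82 : 100.00 : 92.90 : 43.16 : 8.02.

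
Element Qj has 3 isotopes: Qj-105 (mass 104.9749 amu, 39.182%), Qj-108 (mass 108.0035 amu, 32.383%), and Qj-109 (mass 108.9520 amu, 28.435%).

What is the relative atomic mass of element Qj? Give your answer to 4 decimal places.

107.0865 amu

The abundance-weighted mean is 0.39182 × 104.9749 + 0.32383 × 108.0035 + 0.28435 × 108.9520
= 41.13127 + 34.97477 + 30.98050 = 107.08654 amu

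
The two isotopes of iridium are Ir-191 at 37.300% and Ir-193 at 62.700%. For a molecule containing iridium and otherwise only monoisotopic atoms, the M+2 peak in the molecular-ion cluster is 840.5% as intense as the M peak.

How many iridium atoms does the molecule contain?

The M+2/M ratio from n Ir atoms is n · q/p = n · 0.62700/0.37300.
n = 8.405 × 0.37300/0.62700 = 5.00 ≈ 5

5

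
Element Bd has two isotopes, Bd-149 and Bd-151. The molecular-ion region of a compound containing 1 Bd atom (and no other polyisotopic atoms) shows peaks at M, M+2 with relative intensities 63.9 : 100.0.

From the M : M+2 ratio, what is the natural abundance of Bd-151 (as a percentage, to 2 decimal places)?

If p is the fraction of Bd that is Bd-149, then I(M+2)/I(M) = [C(1,1)·p^0·(1−p)] / p^1 = 1·(1−p)/p = 100.0/63.9 = 1.5649
(1−p)/p = 1.5649/1 = 1.5649  ⇒  p = 1/(1 + 1.5649) = 0.3899
Bd-149: 38.99%, Bd-151: 61.01%.

61.01%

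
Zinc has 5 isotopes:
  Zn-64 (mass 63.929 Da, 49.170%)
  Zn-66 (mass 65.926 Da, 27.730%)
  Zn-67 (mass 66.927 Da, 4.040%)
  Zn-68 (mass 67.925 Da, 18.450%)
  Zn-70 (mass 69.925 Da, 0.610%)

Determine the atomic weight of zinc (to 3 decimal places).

Average mass = Σ (abundance × isotope mass) = 0.49170 × 63.929 + 0.27730 × 65.926 + 0.04040 × 66.927 + 0.18450 × 67.925 + 0.00610 × 69.925
= 31.4339 + 18.2813 + 2.7039 + 12.5322 + 0.4265 = 65.3778 Da

65.378 Da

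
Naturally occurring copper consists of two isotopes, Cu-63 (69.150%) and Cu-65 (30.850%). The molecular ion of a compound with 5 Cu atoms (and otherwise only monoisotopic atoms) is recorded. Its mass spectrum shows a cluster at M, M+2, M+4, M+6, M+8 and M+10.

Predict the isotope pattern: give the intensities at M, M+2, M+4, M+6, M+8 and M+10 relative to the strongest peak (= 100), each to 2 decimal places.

Expanding (0.69150 + 0.30850)^5:
P(M) = 0.69150^5 = 0.158111
P(M+2) = 5 × 0.69150^4 × 0.30850^1 = 0.352691
P(M+4) = 10 × 0.69150^3 × 0.30850^2 = 0.314693
P(M+6) = 10 × 0.69150^2 × 0.30850^3 = 0.140394
P(M+8) = 5 × 0.69150^1 × 0.30850^4 = 0.031317
P(M+10) = 0.30850^5 = 0.002794
The M+2 peak is largest (0.352691); scaling to 100 gives 44.83 : 100.00 : 89.23 : 39.81 : 8.88 : 0.79.

44.83 : 100.00 : 89.23 : 39.81 : 8.88 : 0.79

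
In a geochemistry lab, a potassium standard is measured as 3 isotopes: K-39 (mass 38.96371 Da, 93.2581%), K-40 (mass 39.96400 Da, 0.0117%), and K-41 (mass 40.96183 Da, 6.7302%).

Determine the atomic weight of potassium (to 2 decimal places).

The abundance-weighted mean is 0.932581 × 38.96371 + 0.000117 × 39.96400 + 0.067302 × 40.96183
= 36.336816 + 0.004676 + 2.756813 = 39.098305 Da

39.10 Da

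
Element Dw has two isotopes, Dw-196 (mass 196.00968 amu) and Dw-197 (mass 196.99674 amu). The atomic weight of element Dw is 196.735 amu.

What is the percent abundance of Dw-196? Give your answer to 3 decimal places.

Let x be the fractional abundance of Dw-196; then Dw-197 has abundance 1 − x.
196.00968·x + 196.99674·(1 − x) = 196.735
(196.00968 − 196.99674)·x = 196.735 − 196.99674
x = -0.26174 / -0.98706 = 0.26517 → 26.517% Dw-196, 73.483% Dw-197.

26.517%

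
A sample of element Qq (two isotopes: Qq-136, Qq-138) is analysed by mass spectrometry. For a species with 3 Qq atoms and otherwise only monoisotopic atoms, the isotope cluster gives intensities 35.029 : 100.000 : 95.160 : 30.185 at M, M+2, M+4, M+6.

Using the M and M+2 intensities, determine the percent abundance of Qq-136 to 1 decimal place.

51.2%

Write p for the Qq-136 fraction. I(M+2)/I(M) = [C(3,1)·p^2·(1−p)] / p^3 = 3·(1−p)/p = 100.000/35.029 = 2.8548
(1−p)/p = 2.8548/3 = 0.9516  ⇒  p = 1/(1 + 0.9516) = 0.5124
Qq-136: 51.2%, Qq-138: 48.8%.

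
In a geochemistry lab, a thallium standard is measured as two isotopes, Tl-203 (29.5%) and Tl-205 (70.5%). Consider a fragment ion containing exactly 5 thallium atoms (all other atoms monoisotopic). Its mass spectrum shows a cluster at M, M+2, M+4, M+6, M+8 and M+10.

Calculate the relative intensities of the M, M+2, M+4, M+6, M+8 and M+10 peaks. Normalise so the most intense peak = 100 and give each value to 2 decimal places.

The 5 Tl atoms are independent, so intensities follow the terms of (0.295 + 0.705)^5.
P(M) = 0.295^5 = 0.002234
P(M+2) = 5 × 0.295^4 × 0.705^1 = 0.026696
P(M+4) = 10 × 0.295^3 × 0.705^2 = 0.127598
P(M+6) = 10 × 0.295^2 × 0.705^3 = 0.304938
P(M+8) = 5 × 0.295^1 × 0.705^4 = 0.364375
P(M+10) = 0.705^5 = 0.174159
The M+8 peak is largest (0.364375); scaling to 100 gives 0.61 : 7.33 : 35.02 : 83.69 : 100.00 : 47.80.

0.61 : 7.33 : 35.02 : 83.69 : 100.00 : 47.80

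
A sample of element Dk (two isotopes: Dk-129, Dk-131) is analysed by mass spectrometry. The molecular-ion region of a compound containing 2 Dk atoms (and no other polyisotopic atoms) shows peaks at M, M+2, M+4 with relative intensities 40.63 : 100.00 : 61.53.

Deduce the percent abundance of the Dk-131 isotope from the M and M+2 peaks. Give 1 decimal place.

If p is the fraction of Dk that is Dk-129, then I(M+2)/I(M) = [C(2,1)·p^1·(1−p)] / p^2 = 2·(1−p)/p = 100.00/40.63 = 2.4612
(1−p)/p = 2.4612/2 = 1.2306  ⇒  p = 1/(1 + 1.2306) = 0.4483
Dk-129: 44.8%, Dk-131: 55.2%.

55.2%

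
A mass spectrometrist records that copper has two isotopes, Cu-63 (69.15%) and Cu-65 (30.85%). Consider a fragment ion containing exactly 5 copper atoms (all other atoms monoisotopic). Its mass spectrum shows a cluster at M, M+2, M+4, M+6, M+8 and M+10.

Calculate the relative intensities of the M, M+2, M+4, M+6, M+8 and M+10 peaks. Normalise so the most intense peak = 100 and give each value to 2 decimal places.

44.83 : 100.00 : 89.23 : 39.81 : 8.88 : 0.79

The 5 Cu atoms are independent, so intensities follow the terms of (0.6915 + 0.3085)^5.
P(M) = 0.6915^5 = 0.158111
P(M+2) = 5 × 0.6915^4 × 0.3085^1 = 0.352691
P(M+4) = 10 × 0.6915^3 × 0.3085^2 = 0.314693
P(M+6) = 10 × 0.6915^2 × 0.3085^3 = 0.140394
P(M+8) = 5 × 0.6915^1 × 0.3085^4 = 0.031317
P(M+10) = 0.3085^5 = 0.002794
The M+2 peak is largest (0.352691); scaling to 100 gives 44.83 : 100.00 : 89.23 : 39.81 : 8.88 : 0.79.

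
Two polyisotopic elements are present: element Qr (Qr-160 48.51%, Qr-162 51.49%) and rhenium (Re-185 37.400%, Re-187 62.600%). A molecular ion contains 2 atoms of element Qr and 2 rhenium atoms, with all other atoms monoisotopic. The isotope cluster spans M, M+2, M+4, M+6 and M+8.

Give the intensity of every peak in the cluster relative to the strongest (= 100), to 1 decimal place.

9.1 : 49.6 : 100.0 : 88.1 : 28.6

Element Qr pattern (n=2): 0.23532201 : 0.49955598 : 0.26512201
Rhenium pattern (n=2): 0.139876 : 0.468248 : 0.391876
Convolve the two distributions (both contribute in 2-u steps):
  M: 0.23532201×0.139876 = 0.032916
  M+2: 0.23532201×0.468248 + 0.49955598×0.139876 = 0.180065
  M+4: 0.23532201×0.391876 + 0.49955598×0.468248 + 0.26512201×0.139876 = 0.363217
  M+6: 0.49955598×0.391876 + 0.26512201×0.468248 = 0.319907
  M+8: 0.26512201×0.391876 = 0.103895
Scale to base peak (0.363217) = 100: 9.1 : 49.6 : 100.0 : 88.1 : 28.6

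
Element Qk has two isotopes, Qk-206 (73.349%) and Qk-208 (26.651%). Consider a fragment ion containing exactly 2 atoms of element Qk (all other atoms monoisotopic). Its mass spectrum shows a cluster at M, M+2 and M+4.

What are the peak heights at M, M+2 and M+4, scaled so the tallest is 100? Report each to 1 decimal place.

100.0 : 72.7 : 13.2

The 2 Qk atoms are independent, so intensities follow the terms of (0.73349 + 0.26651)^2.
P(M) = 0.73349^2 = 0.538008
P(M+2) = 2 × 0.73349^1 × 0.26651^1 = 0.390965
P(M+4) = 0.26651^2 = 0.071028
The M peak is largest (0.538008); scaling to 100 gives 100.0 : 72.7 : 13.2.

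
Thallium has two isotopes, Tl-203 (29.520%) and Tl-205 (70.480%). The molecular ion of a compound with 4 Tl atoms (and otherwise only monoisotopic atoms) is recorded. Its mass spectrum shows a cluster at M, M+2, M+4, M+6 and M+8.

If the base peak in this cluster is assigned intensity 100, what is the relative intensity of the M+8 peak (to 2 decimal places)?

59.69

Term probabilities: M 0.0076, M+2 0.0725, M+4 0.2597, M+6 0.4134, M+8 0.2468. Base peak = M+6.
P(M+6) = C(4,3) × 0.29520^1 × 0.70480^3 = 4 × 0.2952 × 0.35010449 = 0.413403 (base)
P(M+8) = C(4,4) × 0.29520^0 × 0.70480^4 = 1 × 1.0000 × 0.24675365 = 0.246754
Relative intensity = 0.246754 / 0.413403 × 100 = 59.69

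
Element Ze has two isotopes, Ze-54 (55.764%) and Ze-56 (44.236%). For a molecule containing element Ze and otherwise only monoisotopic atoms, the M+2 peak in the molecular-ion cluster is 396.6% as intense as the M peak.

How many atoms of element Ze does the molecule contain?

5

With n Ze atoms, P(M+2)/P(M) = C(n,1)·p^(n−1)q / p^n = n·q/p = n · 0.44236/0.55764.
n = 3.966 × 0.55764/0.44236 = 5.00 ≈ 5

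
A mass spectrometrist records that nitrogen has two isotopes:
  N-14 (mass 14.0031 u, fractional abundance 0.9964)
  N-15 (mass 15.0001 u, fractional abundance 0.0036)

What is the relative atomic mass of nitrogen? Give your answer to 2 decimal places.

14.01 u

Ar = Σ fᵢ·mᵢ = 0.9964 × 14.0031 + 0.0036 × 15.0001
= 13.95269 + 0.05400 = 14.00669 u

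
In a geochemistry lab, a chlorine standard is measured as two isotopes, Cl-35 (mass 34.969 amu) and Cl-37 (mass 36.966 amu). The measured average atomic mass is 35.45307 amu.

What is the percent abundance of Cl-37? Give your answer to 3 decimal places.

24.240%

Let x be the fractional abundance of Cl-35; then Cl-37 has abundance 1 − x.
34.969·x + 36.966·(1 − x) = 35.45307
(34.969 − 36.966)·x = 35.45307 − 36.966
x = -1.51293 / -1.997 = 0.75760 → 75.760% Cl-35, 24.240% Cl-37.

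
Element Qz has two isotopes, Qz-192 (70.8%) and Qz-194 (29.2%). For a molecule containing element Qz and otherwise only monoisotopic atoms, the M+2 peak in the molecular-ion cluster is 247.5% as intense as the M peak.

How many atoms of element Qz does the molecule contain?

6

For n independent Qz atoms, I(M+2)/I(M) = n · (abundance Qz-194) / (abundance Qz-192) = n · 0.292/0.708.
n = 2.475 × 0.708/0.292 = 6.00 ≈ 6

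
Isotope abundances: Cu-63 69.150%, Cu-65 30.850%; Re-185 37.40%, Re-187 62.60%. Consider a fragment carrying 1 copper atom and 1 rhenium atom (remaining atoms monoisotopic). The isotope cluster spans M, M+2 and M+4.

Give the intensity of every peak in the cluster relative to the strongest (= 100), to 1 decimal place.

47.2 : 100.0 : 35.2

Copper pattern (n=1): 0.6915 : 0.3085
Rhenium pattern (n=1): 0.3740 : 0.6260
Convolve the two distributions (both contribute in 2-u steps):
  M: 0.6915×0.3740 = 0.258621
  M+2: 0.6915×0.6260 + 0.3085×0.3740 = 0.548258
  M+4: 0.3085×0.6260 = 0.193121
Scale to base peak (0.548258) = 100: 47.2 : 100.0 : 35.2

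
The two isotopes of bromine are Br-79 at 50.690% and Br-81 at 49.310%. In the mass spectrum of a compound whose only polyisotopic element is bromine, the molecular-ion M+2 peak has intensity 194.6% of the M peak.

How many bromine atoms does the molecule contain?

2

The M+2/M ratio from n Br atoms is n · q/p = n · 0.49310/0.50690.
n = 1.946 × 0.50690/0.49310 = 2.00 ≈ 2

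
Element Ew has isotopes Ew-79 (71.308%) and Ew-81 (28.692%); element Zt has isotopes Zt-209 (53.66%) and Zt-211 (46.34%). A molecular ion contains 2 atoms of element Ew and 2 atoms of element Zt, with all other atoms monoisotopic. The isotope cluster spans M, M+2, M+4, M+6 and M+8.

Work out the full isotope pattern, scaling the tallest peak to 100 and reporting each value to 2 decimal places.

39.50 : 100.00 : 90.75 : 34.75 : 4.77

Element Ew pattern (n=2): 0.50848309 : 0.40919383 : 0.08232309
Element Zt pattern (n=2): 0.28793956 : 0.49732088 : 0.21473956
Convolve the two distributions (both contribute in 2-u steps):
  M: 0.50848309×0.28793956 = 0.146412
  M+2: 0.50848309×0.49732088 + 0.40919383×0.28793956 = 0.370702
  M+4: 0.50848309×0.21473956 + 0.40919383×0.49732088 + 0.08232309×0.28793956 = 0.336396
  M+6: 0.40919383×0.21473956 + 0.08232309×0.49732088 = 0.128811
  M+8: 0.08232309×0.21473956 = 0.017678
Scale to base peak (0.370702) = 100: 39.50 : 100.00 : 90.75 : 34.75 : 4.77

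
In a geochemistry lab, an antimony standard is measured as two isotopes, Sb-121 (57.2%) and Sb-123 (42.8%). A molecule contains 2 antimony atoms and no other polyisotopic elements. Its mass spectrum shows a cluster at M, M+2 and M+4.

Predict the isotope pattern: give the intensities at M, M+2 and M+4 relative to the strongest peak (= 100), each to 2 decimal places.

66.82 : 100.00 : 37.41

Each Sb atom is independently Sb-121 (p = 0.572) or Sb-123 (q = 0.428); the cluster is the binomial expansion (p + q)^2.
P(M) = 0.572^2 = 0.327184
P(M+2) = 2 × 0.572^1 × 0.428^1 = 0.489632
P(M+4) = 0.428^2 = 0.183184
The M+2 peak is largest (0.489632); scaling to 100 gives 66.82 : 100.00 : 37.41.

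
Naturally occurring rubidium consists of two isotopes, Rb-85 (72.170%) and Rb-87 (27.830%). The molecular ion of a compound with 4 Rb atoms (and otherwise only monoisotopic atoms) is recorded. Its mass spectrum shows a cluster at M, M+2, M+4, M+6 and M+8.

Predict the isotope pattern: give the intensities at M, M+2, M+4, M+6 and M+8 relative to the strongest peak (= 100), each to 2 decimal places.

Each Rb atom is independently Rb-85 (p = 0.72170) or Rb-87 (q = 0.27830); the cluster is the binomial expansion (p + q)^4.
P(M) = 0.72170^4 = 0.271286
P(M+2) = 4 × 0.72170^3 × 0.27830^1 = 0.418450
P(M+4) = 6 × 0.72170^2 × 0.27830^2 = 0.242042
P(M+6) = 4 × 0.72170^1 × 0.27830^3 = 0.062224
P(M+8) = 0.27830^4 = 0.005999
The M+2 peak is largest (0.418450); scaling to 100 gives 64.83 : 100.00 : 57.84 : 14.87 : 1.43.

64.83 : 100.00 : 57.84 : 14.87 : 1.43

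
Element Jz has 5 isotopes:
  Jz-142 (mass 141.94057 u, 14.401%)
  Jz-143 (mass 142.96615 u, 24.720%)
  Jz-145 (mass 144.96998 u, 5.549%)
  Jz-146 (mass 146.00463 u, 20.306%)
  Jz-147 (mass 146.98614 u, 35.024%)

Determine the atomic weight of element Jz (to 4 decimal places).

144.9546 u

Ar = Σ fᵢ·mᵢ = 0.14401 × 141.94057 + 0.24720 × 142.96615 + 0.05549 × 144.96998 + 0.20306 × 146.00463 + 0.35024 × 146.98614
= 20.440861 + 35.341232 + 8.044384 + 29.647700 + 51.480426 = 144.954603 u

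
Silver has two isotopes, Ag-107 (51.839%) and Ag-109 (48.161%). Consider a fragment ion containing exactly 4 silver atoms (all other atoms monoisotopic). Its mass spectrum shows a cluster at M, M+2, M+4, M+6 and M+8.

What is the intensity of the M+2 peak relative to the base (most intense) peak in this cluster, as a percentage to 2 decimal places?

71.76%

Term probabilities: M 0.0722, M+2 0.2684, M+4 0.3740, M+6 0.2316, M+8 0.0538. Base peak = M+4.
P(M+4) = C(4,2) × 0.51839^2 × 0.48161^2 = 6 × 0.26872819 × 0.23194819 = 0.373986 (base)
P(M+2) = C(4,1) × 0.51839^3 × 0.48161^1 = 4 × 0.13930601 × 0.48161 = 0.268365
Relative intensity = 0.268365 / 0.373986 × 100 = 71.76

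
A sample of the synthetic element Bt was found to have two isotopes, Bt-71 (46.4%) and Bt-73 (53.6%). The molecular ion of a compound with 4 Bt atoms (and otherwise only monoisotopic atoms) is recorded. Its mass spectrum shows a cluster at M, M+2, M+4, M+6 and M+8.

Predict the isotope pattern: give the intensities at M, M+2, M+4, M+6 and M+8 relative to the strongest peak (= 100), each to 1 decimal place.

12.5 : 57.7 : 100.0 : 77.0 : 22.2

Expanding (0.464 + 0.536)^4:
P(M) = 0.464^4 = 0.046352
P(M+2) = 4 × 0.464^3 × 0.536^1 = 0.214180
P(M+4) = 6 × 0.464^2 × 0.536^2 = 0.371122
P(M+6) = 4 × 0.464^1 × 0.536^3 = 0.285807
P(M+8) = 0.536^4 = 0.082539
The M+4 peak is largest (0.371122); scaling to 100 gives 12.5 : 57.7 : 100.0 : 77.0 : 22.2.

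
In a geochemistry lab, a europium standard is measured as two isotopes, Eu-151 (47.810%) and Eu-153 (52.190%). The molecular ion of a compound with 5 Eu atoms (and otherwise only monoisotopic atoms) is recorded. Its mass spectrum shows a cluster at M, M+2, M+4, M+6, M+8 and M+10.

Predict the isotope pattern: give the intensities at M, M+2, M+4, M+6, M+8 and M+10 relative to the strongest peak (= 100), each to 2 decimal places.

7.69 : 41.96 : 91.61 : 100.00 : 54.58 : 11.92

Expanding (0.47810 + 0.52190)^5:
P(M) = 0.47810^5 = 0.024980
P(M+2) = 5 × 0.47810^4 × 0.52190^1 = 0.136343
P(M+4) = 10 × 0.47810^3 × 0.52190^2 = 0.297667
P(M+6) = 10 × 0.47810^2 × 0.52190^3 = 0.324937
P(M+8) = 5 × 0.47810^1 × 0.52190^4 = 0.177353
P(M+10) = 0.52190^5 = 0.038720
The M+6 peak is largest (0.324937); scaling to 100 gives 7.69 : 41.96 : 91.61 : 100.00 : 54.58 : 11.92.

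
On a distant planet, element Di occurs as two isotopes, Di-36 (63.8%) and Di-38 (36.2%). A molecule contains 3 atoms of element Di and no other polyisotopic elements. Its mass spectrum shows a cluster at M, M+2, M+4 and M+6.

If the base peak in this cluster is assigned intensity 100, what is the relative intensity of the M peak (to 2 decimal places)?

Term probabilities: M 0.2597, M+2 0.4420, M+4 0.2508, M+6 0.0474. Base peak = M+2.
P(M+2) = C(3,1) × 0.638^2 × 0.362^1 = 3 × 0.407044 × 0.3620 = 0.442050 (base)
P(M) = C(3,0) × 0.638^3 × 0.362^0 = 1 × 0.25969407 × 1.0000 = 0.259694
Relative intensity = 0.259694 / 0.442050 × 100 = 58.75

58.75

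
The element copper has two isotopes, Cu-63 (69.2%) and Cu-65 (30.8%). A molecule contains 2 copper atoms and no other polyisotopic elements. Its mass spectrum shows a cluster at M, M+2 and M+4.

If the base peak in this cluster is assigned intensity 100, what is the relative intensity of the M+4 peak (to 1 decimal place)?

19.8

(0.692 + 0.308)^2 gives M 0.4789, M+2 0.4263, M+4 0.0949; the largest is M.
P(M) = C(2,0) × 0.692^2 × 0.308^0 = 1 × 0.478864 × 1.0000 = 0.478864 (base)
P(M+4) = C(2,2) × 0.692^0 × 0.308^2 = 1 × 1.0000 × 0.094864 = 0.094864
Relative intensity = 0.094864 / 0.478864 × 100 = 19.8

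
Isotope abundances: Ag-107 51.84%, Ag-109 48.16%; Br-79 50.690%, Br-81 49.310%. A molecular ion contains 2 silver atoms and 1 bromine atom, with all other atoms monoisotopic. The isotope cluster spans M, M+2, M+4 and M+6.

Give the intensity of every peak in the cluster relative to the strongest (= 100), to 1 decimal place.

35.3 : 100.0 : 94.3 : 29.7

Silver pattern (n=2): 0.26873856 : 0.49932288 : 0.23193856
Bromine pattern (n=1): 0.5069 : 0.4931
Convolve the two distributions (both contribute in 2-u steps):
  M: 0.26873856×0.5069 = 0.136224
  M+2: 0.26873856×0.4931 + 0.49932288×0.5069 = 0.385622
  M+4: 0.49932288×0.4931 + 0.23193856×0.5069 = 0.363786
  M+6: 0.23193856×0.4931 = 0.114369
Scale to base peak (0.385622) = 100: 35.3 : 100.0 : 94.3 : 29.7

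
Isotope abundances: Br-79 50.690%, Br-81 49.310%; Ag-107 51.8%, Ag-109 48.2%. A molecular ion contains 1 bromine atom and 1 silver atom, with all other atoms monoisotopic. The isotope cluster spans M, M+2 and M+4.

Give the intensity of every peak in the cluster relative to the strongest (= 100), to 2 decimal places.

52.54 : 100.00 : 47.56

Bromine pattern (n=1): 0.5069 : 0.4931
Silver pattern (n=1): 0.5180 : 0.4820
Convolve the two distributions (both contribute in 2-u steps):
  M: 0.5069×0.5180 = 0.262574
  M+2: 0.5069×0.4820 + 0.4931×0.5180 = 0.499752
  M+4: 0.4931×0.4820 = 0.237674
Scale to base peak (0.499752) = 100: 52.54 : 100.00 : 47.56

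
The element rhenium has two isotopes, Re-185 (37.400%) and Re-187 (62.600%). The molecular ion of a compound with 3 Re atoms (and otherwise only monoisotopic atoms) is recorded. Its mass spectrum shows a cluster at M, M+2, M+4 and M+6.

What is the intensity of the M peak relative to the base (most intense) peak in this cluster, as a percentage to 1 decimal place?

11.9%

(0.37400 + 0.62600)^3 gives M 0.0523, M+2 0.2627, M+4 0.4397, M+6 0.2453; the largest is M+4.
P(M+4) = C(3,2) × 0.37400^1 × 0.62600^2 = 3 × 0.3740 × 0.391876 = 0.439685 (base)
P(M) = C(3,0) × 0.37400^3 × 0.62600^0 = 1 × 0.05231362 × 1.0000 = 0.052314
Relative intensity = 0.052314 / 0.439685 × 100 = 11.9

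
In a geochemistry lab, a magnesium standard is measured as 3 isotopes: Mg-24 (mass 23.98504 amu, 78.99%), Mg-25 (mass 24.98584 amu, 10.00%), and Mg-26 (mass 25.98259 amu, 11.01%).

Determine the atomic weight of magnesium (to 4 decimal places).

Average mass = Σ (abundance × isotope mass) = 0.7899 × 23.98504 + 0.1000 × 24.98584 + 0.1101 × 25.98259
= 18.945783 + 2.498584 + 2.860683 = 24.305050 amu

24.3051 amu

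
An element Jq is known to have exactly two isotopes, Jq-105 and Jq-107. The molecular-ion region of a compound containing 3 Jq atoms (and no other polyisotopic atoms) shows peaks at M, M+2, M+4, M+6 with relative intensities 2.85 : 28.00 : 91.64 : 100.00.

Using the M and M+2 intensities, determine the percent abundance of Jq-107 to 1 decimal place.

76.6%

Write p for the Jq-105 fraction. I(M+2)/I(M) = [C(3,1)·p^2·(1−p)] / p^3 = 3·(1−p)/p = 28.00/2.85 = 9.8246
(1−p)/p = 9.8246/3 = 3.2749  ⇒  p = 1/(1 + 3.2749) = 0.2339
Jq-105: 23.4%, Jq-107: 76.6%.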